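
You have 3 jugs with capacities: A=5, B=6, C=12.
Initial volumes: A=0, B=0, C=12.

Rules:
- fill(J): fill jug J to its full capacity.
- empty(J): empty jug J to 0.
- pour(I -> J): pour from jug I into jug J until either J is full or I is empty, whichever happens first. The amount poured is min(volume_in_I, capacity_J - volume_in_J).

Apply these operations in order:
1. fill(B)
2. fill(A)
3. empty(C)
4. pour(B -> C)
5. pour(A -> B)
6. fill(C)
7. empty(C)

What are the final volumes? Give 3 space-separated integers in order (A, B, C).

Step 1: fill(B) -> (A=0 B=6 C=12)
Step 2: fill(A) -> (A=5 B=6 C=12)
Step 3: empty(C) -> (A=5 B=6 C=0)
Step 4: pour(B -> C) -> (A=5 B=0 C=6)
Step 5: pour(A -> B) -> (A=0 B=5 C=6)
Step 6: fill(C) -> (A=0 B=5 C=12)
Step 7: empty(C) -> (A=0 B=5 C=0)

Answer: 0 5 0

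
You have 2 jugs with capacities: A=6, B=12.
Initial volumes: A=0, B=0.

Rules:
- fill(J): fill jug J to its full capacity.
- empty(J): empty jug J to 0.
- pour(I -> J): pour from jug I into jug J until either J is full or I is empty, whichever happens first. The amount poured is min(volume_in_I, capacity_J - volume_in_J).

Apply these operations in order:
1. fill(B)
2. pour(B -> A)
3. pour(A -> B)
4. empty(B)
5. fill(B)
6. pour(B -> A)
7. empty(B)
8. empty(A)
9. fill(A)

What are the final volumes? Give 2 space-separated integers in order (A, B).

Answer: 6 0

Derivation:
Step 1: fill(B) -> (A=0 B=12)
Step 2: pour(B -> A) -> (A=6 B=6)
Step 3: pour(A -> B) -> (A=0 B=12)
Step 4: empty(B) -> (A=0 B=0)
Step 5: fill(B) -> (A=0 B=12)
Step 6: pour(B -> A) -> (A=6 B=6)
Step 7: empty(B) -> (A=6 B=0)
Step 8: empty(A) -> (A=0 B=0)
Step 9: fill(A) -> (A=6 B=0)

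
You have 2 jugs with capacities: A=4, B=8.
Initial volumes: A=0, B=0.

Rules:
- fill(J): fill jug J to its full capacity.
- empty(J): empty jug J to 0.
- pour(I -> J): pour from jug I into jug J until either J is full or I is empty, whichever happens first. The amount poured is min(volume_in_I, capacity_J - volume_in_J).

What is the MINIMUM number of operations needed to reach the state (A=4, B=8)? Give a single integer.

BFS from (A=0, B=0). One shortest path:
  1. fill(A) -> (A=4 B=0)
  2. fill(B) -> (A=4 B=8)
Reached target in 2 moves.

Answer: 2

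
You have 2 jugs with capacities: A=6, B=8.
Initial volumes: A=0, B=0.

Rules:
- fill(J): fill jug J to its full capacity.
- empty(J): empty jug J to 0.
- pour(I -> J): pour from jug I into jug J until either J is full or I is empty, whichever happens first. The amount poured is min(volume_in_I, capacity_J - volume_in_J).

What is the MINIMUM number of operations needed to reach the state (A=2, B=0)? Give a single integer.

BFS from (A=0, B=0). One shortest path:
  1. fill(B) -> (A=0 B=8)
  2. pour(B -> A) -> (A=6 B=2)
  3. empty(A) -> (A=0 B=2)
  4. pour(B -> A) -> (A=2 B=0)
Reached target in 4 moves.

Answer: 4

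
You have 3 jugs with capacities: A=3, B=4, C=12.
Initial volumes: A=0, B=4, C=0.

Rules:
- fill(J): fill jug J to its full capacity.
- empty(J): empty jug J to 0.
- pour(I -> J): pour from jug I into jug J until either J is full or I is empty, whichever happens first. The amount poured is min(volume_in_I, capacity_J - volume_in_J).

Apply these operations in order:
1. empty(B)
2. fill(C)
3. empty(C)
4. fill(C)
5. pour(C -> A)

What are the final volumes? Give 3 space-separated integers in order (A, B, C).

Step 1: empty(B) -> (A=0 B=0 C=0)
Step 2: fill(C) -> (A=0 B=0 C=12)
Step 3: empty(C) -> (A=0 B=0 C=0)
Step 4: fill(C) -> (A=0 B=0 C=12)
Step 5: pour(C -> A) -> (A=3 B=0 C=9)

Answer: 3 0 9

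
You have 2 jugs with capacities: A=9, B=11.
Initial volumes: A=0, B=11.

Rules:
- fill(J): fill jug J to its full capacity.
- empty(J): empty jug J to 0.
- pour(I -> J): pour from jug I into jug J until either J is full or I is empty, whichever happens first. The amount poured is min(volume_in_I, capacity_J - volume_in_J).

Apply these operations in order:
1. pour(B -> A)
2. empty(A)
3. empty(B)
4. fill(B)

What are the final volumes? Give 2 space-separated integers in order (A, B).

Answer: 0 11

Derivation:
Step 1: pour(B -> A) -> (A=9 B=2)
Step 2: empty(A) -> (A=0 B=2)
Step 3: empty(B) -> (A=0 B=0)
Step 4: fill(B) -> (A=0 B=11)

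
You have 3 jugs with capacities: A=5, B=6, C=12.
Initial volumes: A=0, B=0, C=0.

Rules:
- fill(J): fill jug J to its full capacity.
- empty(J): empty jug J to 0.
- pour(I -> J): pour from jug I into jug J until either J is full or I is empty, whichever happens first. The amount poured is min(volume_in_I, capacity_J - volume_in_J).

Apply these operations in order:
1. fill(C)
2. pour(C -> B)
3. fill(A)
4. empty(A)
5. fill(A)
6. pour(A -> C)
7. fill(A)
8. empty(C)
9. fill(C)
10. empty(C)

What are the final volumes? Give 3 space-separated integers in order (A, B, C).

Answer: 5 6 0

Derivation:
Step 1: fill(C) -> (A=0 B=0 C=12)
Step 2: pour(C -> B) -> (A=0 B=6 C=6)
Step 3: fill(A) -> (A=5 B=6 C=6)
Step 4: empty(A) -> (A=0 B=6 C=6)
Step 5: fill(A) -> (A=5 B=6 C=6)
Step 6: pour(A -> C) -> (A=0 B=6 C=11)
Step 7: fill(A) -> (A=5 B=6 C=11)
Step 8: empty(C) -> (A=5 B=6 C=0)
Step 9: fill(C) -> (A=5 B=6 C=12)
Step 10: empty(C) -> (A=5 B=6 C=0)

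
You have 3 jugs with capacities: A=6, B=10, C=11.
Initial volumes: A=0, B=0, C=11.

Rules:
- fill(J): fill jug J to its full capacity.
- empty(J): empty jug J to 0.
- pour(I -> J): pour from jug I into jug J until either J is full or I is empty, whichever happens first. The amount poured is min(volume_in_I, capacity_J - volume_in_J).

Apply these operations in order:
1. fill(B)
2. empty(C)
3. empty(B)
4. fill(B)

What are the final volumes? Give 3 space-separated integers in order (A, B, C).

Answer: 0 10 0

Derivation:
Step 1: fill(B) -> (A=0 B=10 C=11)
Step 2: empty(C) -> (A=0 B=10 C=0)
Step 3: empty(B) -> (A=0 B=0 C=0)
Step 4: fill(B) -> (A=0 B=10 C=0)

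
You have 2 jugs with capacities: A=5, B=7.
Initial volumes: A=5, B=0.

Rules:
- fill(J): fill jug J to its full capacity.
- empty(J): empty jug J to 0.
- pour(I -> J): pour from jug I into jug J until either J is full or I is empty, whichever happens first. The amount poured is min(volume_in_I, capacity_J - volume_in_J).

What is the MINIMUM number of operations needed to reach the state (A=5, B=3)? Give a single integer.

BFS from (A=5, B=0). One shortest path:
  1. pour(A -> B) -> (A=0 B=5)
  2. fill(A) -> (A=5 B=5)
  3. pour(A -> B) -> (A=3 B=7)
  4. empty(B) -> (A=3 B=0)
  5. pour(A -> B) -> (A=0 B=3)
  6. fill(A) -> (A=5 B=3)
Reached target in 6 moves.

Answer: 6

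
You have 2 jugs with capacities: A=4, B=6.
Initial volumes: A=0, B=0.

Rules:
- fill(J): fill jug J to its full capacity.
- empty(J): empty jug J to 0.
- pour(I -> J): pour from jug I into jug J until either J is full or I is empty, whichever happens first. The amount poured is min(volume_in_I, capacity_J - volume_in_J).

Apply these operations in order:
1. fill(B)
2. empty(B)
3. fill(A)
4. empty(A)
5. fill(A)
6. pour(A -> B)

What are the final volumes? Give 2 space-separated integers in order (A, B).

Step 1: fill(B) -> (A=0 B=6)
Step 2: empty(B) -> (A=0 B=0)
Step 3: fill(A) -> (A=4 B=0)
Step 4: empty(A) -> (A=0 B=0)
Step 5: fill(A) -> (A=4 B=0)
Step 6: pour(A -> B) -> (A=0 B=4)

Answer: 0 4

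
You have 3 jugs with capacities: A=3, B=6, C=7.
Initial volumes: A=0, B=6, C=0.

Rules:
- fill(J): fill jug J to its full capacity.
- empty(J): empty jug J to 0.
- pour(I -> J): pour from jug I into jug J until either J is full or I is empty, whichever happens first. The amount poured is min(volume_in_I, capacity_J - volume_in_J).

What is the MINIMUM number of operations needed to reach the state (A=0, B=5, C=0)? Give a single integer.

Answer: 4

Derivation:
BFS from (A=0, B=6, C=0). One shortest path:
  1. pour(B -> C) -> (A=0 B=0 C=6)
  2. fill(B) -> (A=0 B=6 C=6)
  3. pour(B -> C) -> (A=0 B=5 C=7)
  4. empty(C) -> (A=0 B=5 C=0)
Reached target in 4 moves.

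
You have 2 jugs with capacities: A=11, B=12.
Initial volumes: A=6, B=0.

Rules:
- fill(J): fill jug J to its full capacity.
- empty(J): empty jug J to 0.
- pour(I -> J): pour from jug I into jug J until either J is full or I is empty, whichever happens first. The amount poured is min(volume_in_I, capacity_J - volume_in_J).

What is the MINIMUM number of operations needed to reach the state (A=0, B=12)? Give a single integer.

BFS from (A=6, B=0). One shortest path:
  1. empty(A) -> (A=0 B=0)
  2. fill(B) -> (A=0 B=12)
Reached target in 2 moves.

Answer: 2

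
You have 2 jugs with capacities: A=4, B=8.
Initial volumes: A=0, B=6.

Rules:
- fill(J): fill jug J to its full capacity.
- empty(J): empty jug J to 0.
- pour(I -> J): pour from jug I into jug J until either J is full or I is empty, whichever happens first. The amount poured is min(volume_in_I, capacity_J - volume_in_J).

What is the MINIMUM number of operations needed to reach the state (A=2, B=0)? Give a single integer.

Answer: 3

Derivation:
BFS from (A=0, B=6). One shortest path:
  1. fill(A) -> (A=4 B=6)
  2. pour(A -> B) -> (A=2 B=8)
  3. empty(B) -> (A=2 B=0)
Reached target in 3 moves.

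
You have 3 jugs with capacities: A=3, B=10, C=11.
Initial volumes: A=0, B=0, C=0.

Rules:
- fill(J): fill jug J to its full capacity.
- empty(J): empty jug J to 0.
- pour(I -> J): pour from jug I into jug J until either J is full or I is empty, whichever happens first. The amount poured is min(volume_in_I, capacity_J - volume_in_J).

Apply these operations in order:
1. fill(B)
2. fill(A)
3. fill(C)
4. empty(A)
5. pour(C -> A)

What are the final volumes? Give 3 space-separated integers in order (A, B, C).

Answer: 3 10 8

Derivation:
Step 1: fill(B) -> (A=0 B=10 C=0)
Step 2: fill(A) -> (A=3 B=10 C=0)
Step 3: fill(C) -> (A=3 B=10 C=11)
Step 4: empty(A) -> (A=0 B=10 C=11)
Step 5: pour(C -> A) -> (A=3 B=10 C=8)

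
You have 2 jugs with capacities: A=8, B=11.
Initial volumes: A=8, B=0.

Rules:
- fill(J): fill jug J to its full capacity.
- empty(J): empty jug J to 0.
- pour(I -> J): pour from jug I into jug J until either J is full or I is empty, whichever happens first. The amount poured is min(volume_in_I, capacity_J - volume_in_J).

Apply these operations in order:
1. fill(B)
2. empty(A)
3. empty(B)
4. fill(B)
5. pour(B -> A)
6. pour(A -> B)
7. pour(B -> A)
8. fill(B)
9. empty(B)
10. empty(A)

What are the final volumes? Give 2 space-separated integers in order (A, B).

Answer: 0 0

Derivation:
Step 1: fill(B) -> (A=8 B=11)
Step 2: empty(A) -> (A=0 B=11)
Step 3: empty(B) -> (A=0 B=0)
Step 4: fill(B) -> (A=0 B=11)
Step 5: pour(B -> A) -> (A=8 B=3)
Step 6: pour(A -> B) -> (A=0 B=11)
Step 7: pour(B -> A) -> (A=8 B=3)
Step 8: fill(B) -> (A=8 B=11)
Step 9: empty(B) -> (A=8 B=0)
Step 10: empty(A) -> (A=0 B=0)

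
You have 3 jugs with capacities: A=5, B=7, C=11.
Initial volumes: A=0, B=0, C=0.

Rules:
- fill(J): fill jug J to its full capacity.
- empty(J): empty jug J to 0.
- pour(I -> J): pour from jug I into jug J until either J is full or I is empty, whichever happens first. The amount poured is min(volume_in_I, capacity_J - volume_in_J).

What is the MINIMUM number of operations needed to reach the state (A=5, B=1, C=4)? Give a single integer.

BFS from (A=0, B=0, C=0). One shortest path:
  1. fill(A) -> (A=5 B=0 C=0)
  2. fill(B) -> (A=5 B=7 C=0)
  3. pour(B -> C) -> (A=5 B=0 C=7)
  4. pour(A -> C) -> (A=1 B=0 C=11)
  5. pour(C -> B) -> (A=1 B=7 C=4)
  6. empty(B) -> (A=1 B=0 C=4)
  7. pour(A -> B) -> (A=0 B=1 C=4)
  8. fill(A) -> (A=5 B=1 C=4)
Reached target in 8 moves.

Answer: 8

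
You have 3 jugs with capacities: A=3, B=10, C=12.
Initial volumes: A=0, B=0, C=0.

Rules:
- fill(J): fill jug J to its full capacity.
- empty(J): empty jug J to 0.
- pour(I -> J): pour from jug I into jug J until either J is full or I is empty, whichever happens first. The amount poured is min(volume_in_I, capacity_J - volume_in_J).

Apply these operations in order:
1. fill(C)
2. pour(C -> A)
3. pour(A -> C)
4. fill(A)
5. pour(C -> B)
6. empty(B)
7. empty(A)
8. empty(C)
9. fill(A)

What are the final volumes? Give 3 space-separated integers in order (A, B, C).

Answer: 3 0 0

Derivation:
Step 1: fill(C) -> (A=0 B=0 C=12)
Step 2: pour(C -> A) -> (A=3 B=0 C=9)
Step 3: pour(A -> C) -> (A=0 B=0 C=12)
Step 4: fill(A) -> (A=3 B=0 C=12)
Step 5: pour(C -> B) -> (A=3 B=10 C=2)
Step 6: empty(B) -> (A=3 B=0 C=2)
Step 7: empty(A) -> (A=0 B=0 C=2)
Step 8: empty(C) -> (A=0 B=0 C=0)
Step 9: fill(A) -> (A=3 B=0 C=0)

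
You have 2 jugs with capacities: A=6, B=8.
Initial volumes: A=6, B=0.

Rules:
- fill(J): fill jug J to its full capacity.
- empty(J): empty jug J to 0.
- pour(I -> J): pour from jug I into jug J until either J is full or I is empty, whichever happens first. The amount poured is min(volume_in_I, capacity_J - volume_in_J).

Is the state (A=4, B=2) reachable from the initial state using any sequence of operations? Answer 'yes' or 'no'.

Answer: no

Derivation:
BFS explored all 14 reachable states.
Reachable set includes: (0,0), (0,2), (0,4), (0,6), (0,8), (2,0), (2,8), (4,0), (4,8), (6,0), (6,2), (6,4) ...
Target (A=4, B=2) not in reachable set → no.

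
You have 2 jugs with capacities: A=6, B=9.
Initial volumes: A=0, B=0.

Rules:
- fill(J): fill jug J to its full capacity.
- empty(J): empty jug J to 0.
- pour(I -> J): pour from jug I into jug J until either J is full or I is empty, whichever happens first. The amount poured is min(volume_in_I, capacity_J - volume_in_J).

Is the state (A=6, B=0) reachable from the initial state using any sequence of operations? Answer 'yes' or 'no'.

Answer: yes

Derivation:
BFS from (A=0, B=0):
  1. fill(A) -> (A=6 B=0)
Target reached → yes.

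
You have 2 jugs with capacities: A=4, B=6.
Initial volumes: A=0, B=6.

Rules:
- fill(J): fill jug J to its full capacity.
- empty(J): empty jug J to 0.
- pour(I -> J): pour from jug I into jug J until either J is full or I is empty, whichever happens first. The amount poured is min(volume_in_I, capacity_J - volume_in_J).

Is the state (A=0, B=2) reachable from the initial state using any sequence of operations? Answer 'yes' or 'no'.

Answer: yes

Derivation:
BFS from (A=0, B=6):
  1. pour(B -> A) -> (A=4 B=2)
  2. empty(A) -> (A=0 B=2)
Target reached → yes.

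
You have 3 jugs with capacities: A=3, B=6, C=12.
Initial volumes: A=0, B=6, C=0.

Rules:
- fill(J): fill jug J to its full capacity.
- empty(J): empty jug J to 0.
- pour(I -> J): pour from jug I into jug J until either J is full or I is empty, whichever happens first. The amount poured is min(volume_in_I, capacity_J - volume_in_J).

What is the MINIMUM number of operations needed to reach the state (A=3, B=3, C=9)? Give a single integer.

BFS from (A=0, B=6, C=0). One shortest path:
  1. fill(C) -> (A=0 B=6 C=12)
  2. pour(B -> A) -> (A=3 B=3 C=12)
  3. empty(A) -> (A=0 B=3 C=12)
  4. pour(C -> A) -> (A=3 B=3 C=9)
Reached target in 4 moves.

Answer: 4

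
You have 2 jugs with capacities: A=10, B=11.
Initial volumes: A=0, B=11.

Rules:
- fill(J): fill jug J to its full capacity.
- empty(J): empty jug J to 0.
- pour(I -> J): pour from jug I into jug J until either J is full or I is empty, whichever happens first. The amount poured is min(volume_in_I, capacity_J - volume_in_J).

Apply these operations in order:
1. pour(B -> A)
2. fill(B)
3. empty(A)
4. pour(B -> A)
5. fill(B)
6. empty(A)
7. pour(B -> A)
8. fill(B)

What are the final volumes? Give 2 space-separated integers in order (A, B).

Answer: 10 11

Derivation:
Step 1: pour(B -> A) -> (A=10 B=1)
Step 2: fill(B) -> (A=10 B=11)
Step 3: empty(A) -> (A=0 B=11)
Step 4: pour(B -> A) -> (A=10 B=1)
Step 5: fill(B) -> (A=10 B=11)
Step 6: empty(A) -> (A=0 B=11)
Step 7: pour(B -> A) -> (A=10 B=1)
Step 8: fill(B) -> (A=10 B=11)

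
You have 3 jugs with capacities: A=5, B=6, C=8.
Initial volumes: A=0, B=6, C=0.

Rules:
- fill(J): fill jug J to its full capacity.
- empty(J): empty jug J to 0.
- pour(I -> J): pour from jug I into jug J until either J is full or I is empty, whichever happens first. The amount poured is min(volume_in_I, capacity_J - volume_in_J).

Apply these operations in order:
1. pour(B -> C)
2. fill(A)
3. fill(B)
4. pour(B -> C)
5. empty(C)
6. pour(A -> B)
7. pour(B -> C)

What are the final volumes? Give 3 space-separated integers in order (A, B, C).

Answer: 3 0 6

Derivation:
Step 1: pour(B -> C) -> (A=0 B=0 C=6)
Step 2: fill(A) -> (A=5 B=0 C=6)
Step 3: fill(B) -> (A=5 B=6 C=6)
Step 4: pour(B -> C) -> (A=5 B=4 C=8)
Step 5: empty(C) -> (A=5 B=4 C=0)
Step 6: pour(A -> B) -> (A=3 B=6 C=0)
Step 7: pour(B -> C) -> (A=3 B=0 C=6)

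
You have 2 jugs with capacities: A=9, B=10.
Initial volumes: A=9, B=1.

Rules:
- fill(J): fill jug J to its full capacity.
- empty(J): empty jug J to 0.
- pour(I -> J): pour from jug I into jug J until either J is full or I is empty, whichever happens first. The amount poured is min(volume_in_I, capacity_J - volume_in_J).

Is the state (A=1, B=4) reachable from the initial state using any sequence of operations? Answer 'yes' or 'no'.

Answer: no

Derivation:
BFS explored all 38 reachable states.
Reachable set includes: (0,0), (0,1), (0,2), (0,3), (0,4), (0,5), (0,6), (0,7), (0,8), (0,9), (0,10), (1,0) ...
Target (A=1, B=4) not in reachable set → no.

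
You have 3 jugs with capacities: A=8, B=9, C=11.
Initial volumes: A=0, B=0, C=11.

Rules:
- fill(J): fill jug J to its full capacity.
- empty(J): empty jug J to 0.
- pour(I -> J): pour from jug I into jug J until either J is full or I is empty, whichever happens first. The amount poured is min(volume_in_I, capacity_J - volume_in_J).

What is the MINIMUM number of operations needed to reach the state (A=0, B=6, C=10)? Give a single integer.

BFS from (A=0, B=0, C=11). One shortest path:
  1. fill(A) -> (A=8 B=0 C=11)
  2. empty(C) -> (A=8 B=0 C=0)
  3. pour(A -> C) -> (A=0 B=0 C=8)
  4. fill(A) -> (A=8 B=0 C=8)
  5. pour(A -> C) -> (A=5 B=0 C=11)
  6. pour(C -> B) -> (A=5 B=9 C=2)
  7. pour(B -> A) -> (A=8 B=6 C=2)
  8. pour(A -> C) -> (A=0 B=6 C=10)
Reached target in 8 moves.

Answer: 8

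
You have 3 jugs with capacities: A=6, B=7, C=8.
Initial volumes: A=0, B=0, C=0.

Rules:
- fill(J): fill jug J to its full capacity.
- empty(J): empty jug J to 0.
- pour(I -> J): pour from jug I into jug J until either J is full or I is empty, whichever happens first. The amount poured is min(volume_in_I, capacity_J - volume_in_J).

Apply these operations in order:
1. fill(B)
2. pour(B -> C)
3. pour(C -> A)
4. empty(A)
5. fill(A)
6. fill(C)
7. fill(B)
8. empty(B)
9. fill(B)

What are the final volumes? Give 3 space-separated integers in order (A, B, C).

Step 1: fill(B) -> (A=0 B=7 C=0)
Step 2: pour(B -> C) -> (A=0 B=0 C=7)
Step 3: pour(C -> A) -> (A=6 B=0 C=1)
Step 4: empty(A) -> (A=0 B=0 C=1)
Step 5: fill(A) -> (A=6 B=0 C=1)
Step 6: fill(C) -> (A=6 B=0 C=8)
Step 7: fill(B) -> (A=6 B=7 C=8)
Step 8: empty(B) -> (A=6 B=0 C=8)
Step 9: fill(B) -> (A=6 B=7 C=8)

Answer: 6 7 8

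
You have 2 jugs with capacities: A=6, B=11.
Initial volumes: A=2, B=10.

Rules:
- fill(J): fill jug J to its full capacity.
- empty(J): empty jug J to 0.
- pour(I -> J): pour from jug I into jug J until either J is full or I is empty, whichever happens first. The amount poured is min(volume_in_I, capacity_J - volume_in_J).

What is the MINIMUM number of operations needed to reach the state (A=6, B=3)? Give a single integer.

BFS from (A=2, B=10). One shortest path:
  1. empty(A) -> (A=0 B=10)
  2. pour(B -> A) -> (A=6 B=4)
  3. empty(A) -> (A=0 B=4)
  4. pour(B -> A) -> (A=4 B=0)
  5. fill(B) -> (A=4 B=11)
  6. pour(B -> A) -> (A=6 B=9)
  7. empty(A) -> (A=0 B=9)
  8. pour(B -> A) -> (A=6 B=3)
Reached target in 8 moves.

Answer: 8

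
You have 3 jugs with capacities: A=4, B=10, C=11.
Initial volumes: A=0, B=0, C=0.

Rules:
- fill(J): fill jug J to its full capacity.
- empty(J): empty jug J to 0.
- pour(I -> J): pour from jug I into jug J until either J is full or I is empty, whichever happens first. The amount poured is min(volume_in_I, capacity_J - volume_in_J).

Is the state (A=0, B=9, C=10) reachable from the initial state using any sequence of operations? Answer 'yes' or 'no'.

Answer: yes

Derivation:
BFS from (A=0, B=0, C=0):
  1. fill(C) -> (A=0 B=0 C=11)
  2. pour(C -> B) -> (A=0 B=10 C=1)
  3. pour(C -> A) -> (A=1 B=10 C=0)
  4. pour(B -> C) -> (A=1 B=0 C=10)
  5. pour(A -> B) -> (A=0 B=1 C=10)
  6. fill(A) -> (A=4 B=1 C=10)
  7. pour(A -> B) -> (A=0 B=5 C=10)
  8. fill(A) -> (A=4 B=5 C=10)
  9. pour(A -> B) -> (A=0 B=9 C=10)
Target reached → yes.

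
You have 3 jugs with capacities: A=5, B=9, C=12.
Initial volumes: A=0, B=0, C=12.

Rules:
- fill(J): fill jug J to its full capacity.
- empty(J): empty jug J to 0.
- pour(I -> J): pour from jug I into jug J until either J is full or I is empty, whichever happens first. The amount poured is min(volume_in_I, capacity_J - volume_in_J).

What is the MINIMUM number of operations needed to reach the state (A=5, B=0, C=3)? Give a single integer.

Answer: 3

Derivation:
BFS from (A=0, B=0, C=12). One shortest path:
  1. fill(A) -> (A=5 B=0 C=12)
  2. pour(C -> B) -> (A=5 B=9 C=3)
  3. empty(B) -> (A=5 B=0 C=3)
Reached target in 3 moves.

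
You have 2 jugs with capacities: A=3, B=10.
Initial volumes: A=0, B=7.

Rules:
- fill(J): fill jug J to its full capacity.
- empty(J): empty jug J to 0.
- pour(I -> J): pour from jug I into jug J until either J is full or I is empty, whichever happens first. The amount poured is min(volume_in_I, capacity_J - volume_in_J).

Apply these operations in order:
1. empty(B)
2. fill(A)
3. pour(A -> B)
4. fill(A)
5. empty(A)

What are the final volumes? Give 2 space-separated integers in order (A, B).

Answer: 0 3

Derivation:
Step 1: empty(B) -> (A=0 B=0)
Step 2: fill(A) -> (A=3 B=0)
Step 3: pour(A -> B) -> (A=0 B=3)
Step 4: fill(A) -> (A=3 B=3)
Step 5: empty(A) -> (A=0 B=3)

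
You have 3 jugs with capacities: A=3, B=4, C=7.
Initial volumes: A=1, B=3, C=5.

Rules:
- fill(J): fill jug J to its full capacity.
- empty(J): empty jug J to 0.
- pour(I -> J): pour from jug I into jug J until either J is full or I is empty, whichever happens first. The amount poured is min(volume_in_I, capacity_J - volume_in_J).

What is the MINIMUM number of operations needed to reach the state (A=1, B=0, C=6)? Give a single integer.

BFS from (A=1, B=3, C=5). One shortest path:
  1. fill(C) -> (A=1 B=3 C=7)
  2. pour(C -> B) -> (A=1 B=4 C=6)
  3. empty(B) -> (A=1 B=0 C=6)
Reached target in 3 moves.

Answer: 3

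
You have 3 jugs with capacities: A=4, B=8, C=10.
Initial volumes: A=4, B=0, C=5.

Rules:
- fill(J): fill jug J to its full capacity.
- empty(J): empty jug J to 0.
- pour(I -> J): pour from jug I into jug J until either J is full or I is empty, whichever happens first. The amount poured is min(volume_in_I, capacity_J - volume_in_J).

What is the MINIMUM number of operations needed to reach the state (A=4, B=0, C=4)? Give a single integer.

BFS from (A=4, B=0, C=5). One shortest path:
  1. empty(C) -> (A=4 B=0 C=0)
  2. pour(A -> C) -> (A=0 B=0 C=4)
  3. fill(A) -> (A=4 B=0 C=4)
Reached target in 3 moves.

Answer: 3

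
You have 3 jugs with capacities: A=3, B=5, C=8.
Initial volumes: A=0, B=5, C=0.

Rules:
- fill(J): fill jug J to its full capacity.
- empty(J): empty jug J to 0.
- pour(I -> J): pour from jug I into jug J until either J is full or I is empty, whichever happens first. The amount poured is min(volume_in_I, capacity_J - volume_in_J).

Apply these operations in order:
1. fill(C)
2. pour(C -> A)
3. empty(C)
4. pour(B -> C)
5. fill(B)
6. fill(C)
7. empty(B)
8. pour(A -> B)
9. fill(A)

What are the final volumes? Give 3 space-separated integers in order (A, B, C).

Answer: 3 3 8

Derivation:
Step 1: fill(C) -> (A=0 B=5 C=8)
Step 2: pour(C -> A) -> (A=3 B=5 C=5)
Step 3: empty(C) -> (A=3 B=5 C=0)
Step 4: pour(B -> C) -> (A=3 B=0 C=5)
Step 5: fill(B) -> (A=3 B=5 C=5)
Step 6: fill(C) -> (A=3 B=5 C=8)
Step 7: empty(B) -> (A=3 B=0 C=8)
Step 8: pour(A -> B) -> (A=0 B=3 C=8)
Step 9: fill(A) -> (A=3 B=3 C=8)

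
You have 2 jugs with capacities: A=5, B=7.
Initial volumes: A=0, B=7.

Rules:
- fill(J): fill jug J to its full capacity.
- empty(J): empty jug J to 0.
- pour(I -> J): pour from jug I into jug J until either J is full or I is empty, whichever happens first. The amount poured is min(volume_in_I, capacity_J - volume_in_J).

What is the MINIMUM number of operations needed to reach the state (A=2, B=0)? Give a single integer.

Answer: 3

Derivation:
BFS from (A=0, B=7). One shortest path:
  1. pour(B -> A) -> (A=5 B=2)
  2. empty(A) -> (A=0 B=2)
  3. pour(B -> A) -> (A=2 B=0)
Reached target in 3 moves.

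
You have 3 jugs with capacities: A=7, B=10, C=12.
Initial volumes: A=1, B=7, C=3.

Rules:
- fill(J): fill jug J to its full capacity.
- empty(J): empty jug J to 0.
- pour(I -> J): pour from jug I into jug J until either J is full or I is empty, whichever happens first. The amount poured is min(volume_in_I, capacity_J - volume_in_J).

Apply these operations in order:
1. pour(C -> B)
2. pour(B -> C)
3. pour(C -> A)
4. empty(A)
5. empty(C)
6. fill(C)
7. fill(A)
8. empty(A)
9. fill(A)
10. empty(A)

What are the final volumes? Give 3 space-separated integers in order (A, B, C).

Step 1: pour(C -> B) -> (A=1 B=10 C=0)
Step 2: pour(B -> C) -> (A=1 B=0 C=10)
Step 3: pour(C -> A) -> (A=7 B=0 C=4)
Step 4: empty(A) -> (A=0 B=0 C=4)
Step 5: empty(C) -> (A=0 B=0 C=0)
Step 6: fill(C) -> (A=0 B=0 C=12)
Step 7: fill(A) -> (A=7 B=0 C=12)
Step 8: empty(A) -> (A=0 B=0 C=12)
Step 9: fill(A) -> (A=7 B=0 C=12)
Step 10: empty(A) -> (A=0 B=0 C=12)

Answer: 0 0 12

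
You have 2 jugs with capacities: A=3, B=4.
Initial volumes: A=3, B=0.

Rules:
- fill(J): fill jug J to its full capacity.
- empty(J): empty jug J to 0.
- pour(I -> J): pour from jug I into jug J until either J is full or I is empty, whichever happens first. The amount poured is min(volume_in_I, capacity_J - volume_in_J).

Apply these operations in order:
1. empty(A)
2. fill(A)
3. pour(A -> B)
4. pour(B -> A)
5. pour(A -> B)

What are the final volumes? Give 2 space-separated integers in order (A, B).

Step 1: empty(A) -> (A=0 B=0)
Step 2: fill(A) -> (A=3 B=0)
Step 3: pour(A -> B) -> (A=0 B=3)
Step 4: pour(B -> A) -> (A=3 B=0)
Step 5: pour(A -> B) -> (A=0 B=3)

Answer: 0 3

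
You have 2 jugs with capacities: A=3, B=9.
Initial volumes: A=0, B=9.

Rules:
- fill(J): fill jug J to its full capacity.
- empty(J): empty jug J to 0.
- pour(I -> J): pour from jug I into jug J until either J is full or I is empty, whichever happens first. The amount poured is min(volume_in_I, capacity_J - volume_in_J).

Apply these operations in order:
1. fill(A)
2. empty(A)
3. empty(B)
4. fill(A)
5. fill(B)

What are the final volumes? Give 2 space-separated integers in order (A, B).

Step 1: fill(A) -> (A=3 B=9)
Step 2: empty(A) -> (A=0 B=9)
Step 3: empty(B) -> (A=0 B=0)
Step 4: fill(A) -> (A=3 B=0)
Step 5: fill(B) -> (A=3 B=9)

Answer: 3 9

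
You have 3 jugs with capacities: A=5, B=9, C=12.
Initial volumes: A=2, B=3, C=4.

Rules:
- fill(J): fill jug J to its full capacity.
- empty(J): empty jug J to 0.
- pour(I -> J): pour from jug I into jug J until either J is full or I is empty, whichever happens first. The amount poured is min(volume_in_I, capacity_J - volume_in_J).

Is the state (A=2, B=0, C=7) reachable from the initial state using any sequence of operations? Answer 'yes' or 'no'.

Answer: yes

Derivation:
BFS from (A=2, B=3, C=4):
  1. pour(B -> C) -> (A=2 B=0 C=7)
Target reached → yes.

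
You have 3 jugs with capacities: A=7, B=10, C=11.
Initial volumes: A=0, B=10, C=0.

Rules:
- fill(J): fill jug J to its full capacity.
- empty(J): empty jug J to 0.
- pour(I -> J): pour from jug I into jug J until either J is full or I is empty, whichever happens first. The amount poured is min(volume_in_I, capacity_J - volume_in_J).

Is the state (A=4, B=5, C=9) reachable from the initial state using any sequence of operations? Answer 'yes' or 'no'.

BFS explored all 516 reachable states.
Reachable set includes: (0,0,0), (0,0,1), (0,0,2), (0,0,3), (0,0,4), (0,0,5), (0,0,6), (0,0,7), (0,0,8), (0,0,9), (0,0,10), (0,0,11) ...
Target (A=4, B=5, C=9) not in reachable set → no.

Answer: no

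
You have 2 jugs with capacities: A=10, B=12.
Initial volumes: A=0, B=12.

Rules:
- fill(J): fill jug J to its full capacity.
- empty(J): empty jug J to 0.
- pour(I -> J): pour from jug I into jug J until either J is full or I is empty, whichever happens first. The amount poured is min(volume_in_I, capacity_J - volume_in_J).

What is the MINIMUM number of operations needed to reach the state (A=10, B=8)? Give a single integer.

BFS from (A=0, B=12). One shortest path:
  1. fill(A) -> (A=10 B=12)
  2. empty(B) -> (A=10 B=0)
  3. pour(A -> B) -> (A=0 B=10)
  4. fill(A) -> (A=10 B=10)
  5. pour(A -> B) -> (A=8 B=12)
  6. empty(B) -> (A=8 B=0)
  7. pour(A -> B) -> (A=0 B=8)
  8. fill(A) -> (A=10 B=8)
Reached target in 8 moves.

Answer: 8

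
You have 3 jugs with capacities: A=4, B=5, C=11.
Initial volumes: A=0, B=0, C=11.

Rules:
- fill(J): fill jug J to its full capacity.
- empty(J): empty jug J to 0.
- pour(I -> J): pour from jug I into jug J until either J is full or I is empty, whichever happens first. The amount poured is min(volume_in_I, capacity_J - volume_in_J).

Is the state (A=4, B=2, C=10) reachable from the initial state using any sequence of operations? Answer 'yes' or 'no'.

BFS from (A=0, B=0, C=11):
  1. pour(C -> B) -> (A=0 B=5 C=6)
  2. pour(B -> A) -> (A=4 B=1 C=6)
  3. pour(A -> C) -> (A=0 B=1 C=10)
  4. pour(B -> A) -> (A=1 B=0 C=10)
  5. fill(B) -> (A=1 B=5 C=10)
  6. pour(B -> A) -> (A=4 B=2 C=10)
Target reached → yes.

Answer: yes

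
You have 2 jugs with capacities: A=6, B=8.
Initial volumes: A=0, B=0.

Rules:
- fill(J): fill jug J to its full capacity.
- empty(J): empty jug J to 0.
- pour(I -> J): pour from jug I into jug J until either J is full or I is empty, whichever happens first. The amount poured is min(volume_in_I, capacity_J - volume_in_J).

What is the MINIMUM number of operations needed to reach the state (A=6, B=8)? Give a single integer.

BFS from (A=0, B=0). One shortest path:
  1. fill(A) -> (A=6 B=0)
  2. fill(B) -> (A=6 B=8)
Reached target in 2 moves.

Answer: 2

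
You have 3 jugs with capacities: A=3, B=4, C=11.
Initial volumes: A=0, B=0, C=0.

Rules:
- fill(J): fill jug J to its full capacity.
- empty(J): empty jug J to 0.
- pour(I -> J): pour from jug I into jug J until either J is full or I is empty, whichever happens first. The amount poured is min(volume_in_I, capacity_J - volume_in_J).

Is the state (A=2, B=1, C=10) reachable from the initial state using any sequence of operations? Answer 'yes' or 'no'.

Answer: no

Derivation:
BFS explored all 180 reachable states.
Reachable set includes: (0,0,0), (0,0,1), (0,0,2), (0,0,3), (0,0,4), (0,0,5), (0,0,6), (0,0,7), (0,0,8), (0,0,9), (0,0,10), (0,0,11) ...
Target (A=2, B=1, C=10) not in reachable set → no.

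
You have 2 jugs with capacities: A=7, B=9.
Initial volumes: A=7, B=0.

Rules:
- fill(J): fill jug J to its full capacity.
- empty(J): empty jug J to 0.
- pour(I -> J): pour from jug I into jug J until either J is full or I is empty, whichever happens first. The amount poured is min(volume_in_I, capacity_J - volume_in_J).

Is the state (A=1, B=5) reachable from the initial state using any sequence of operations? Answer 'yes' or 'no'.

BFS explored all 32 reachable states.
Reachable set includes: (0,0), (0,1), (0,2), (0,3), (0,4), (0,5), (0,6), (0,7), (0,8), (0,9), (1,0), (1,9) ...
Target (A=1, B=5) not in reachable set → no.

Answer: no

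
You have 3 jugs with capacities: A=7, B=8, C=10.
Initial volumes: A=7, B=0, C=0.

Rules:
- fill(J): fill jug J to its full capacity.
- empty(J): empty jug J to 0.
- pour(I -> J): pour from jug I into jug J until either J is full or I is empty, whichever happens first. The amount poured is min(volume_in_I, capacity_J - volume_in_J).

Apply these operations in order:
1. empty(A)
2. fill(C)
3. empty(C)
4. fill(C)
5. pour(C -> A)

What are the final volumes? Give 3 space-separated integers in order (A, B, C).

Step 1: empty(A) -> (A=0 B=0 C=0)
Step 2: fill(C) -> (A=0 B=0 C=10)
Step 3: empty(C) -> (A=0 B=0 C=0)
Step 4: fill(C) -> (A=0 B=0 C=10)
Step 5: pour(C -> A) -> (A=7 B=0 C=3)

Answer: 7 0 3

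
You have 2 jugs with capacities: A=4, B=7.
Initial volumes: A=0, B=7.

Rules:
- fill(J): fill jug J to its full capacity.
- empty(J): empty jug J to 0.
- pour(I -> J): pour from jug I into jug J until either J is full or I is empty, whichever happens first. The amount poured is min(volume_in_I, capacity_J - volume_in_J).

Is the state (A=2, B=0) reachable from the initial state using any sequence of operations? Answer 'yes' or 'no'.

Answer: yes

Derivation:
BFS from (A=0, B=7):
  1. pour(B -> A) -> (A=4 B=3)
  2. empty(A) -> (A=0 B=3)
  3. pour(B -> A) -> (A=3 B=0)
  4. fill(B) -> (A=3 B=7)
  5. pour(B -> A) -> (A=4 B=6)
  6. empty(A) -> (A=0 B=6)
  7. pour(B -> A) -> (A=4 B=2)
  8. empty(A) -> (A=0 B=2)
  9. pour(B -> A) -> (A=2 B=0)
Target reached → yes.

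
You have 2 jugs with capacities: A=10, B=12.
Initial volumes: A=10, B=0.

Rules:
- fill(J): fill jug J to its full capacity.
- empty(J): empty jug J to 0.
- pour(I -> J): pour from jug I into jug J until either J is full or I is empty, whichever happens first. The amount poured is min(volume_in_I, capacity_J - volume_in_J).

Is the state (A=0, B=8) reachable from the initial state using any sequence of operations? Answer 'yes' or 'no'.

BFS from (A=10, B=0):
  1. pour(A -> B) -> (A=0 B=10)
  2. fill(A) -> (A=10 B=10)
  3. pour(A -> B) -> (A=8 B=12)
  4. empty(B) -> (A=8 B=0)
  5. pour(A -> B) -> (A=0 B=8)
Target reached → yes.

Answer: yes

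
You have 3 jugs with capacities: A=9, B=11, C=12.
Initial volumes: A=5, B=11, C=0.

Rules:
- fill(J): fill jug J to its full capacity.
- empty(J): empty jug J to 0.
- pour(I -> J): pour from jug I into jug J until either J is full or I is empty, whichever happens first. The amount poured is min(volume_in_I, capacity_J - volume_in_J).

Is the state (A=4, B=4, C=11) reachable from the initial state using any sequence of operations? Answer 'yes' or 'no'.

BFS explored all 680 reachable states.
Reachable set includes: (0,0,0), (0,0,1), (0,0,2), (0,0,3), (0,0,4), (0,0,5), (0,0,6), (0,0,7), (0,0,8), (0,0,9), (0,0,10), (0,0,11) ...
Target (A=4, B=4, C=11) not in reachable set → no.

Answer: no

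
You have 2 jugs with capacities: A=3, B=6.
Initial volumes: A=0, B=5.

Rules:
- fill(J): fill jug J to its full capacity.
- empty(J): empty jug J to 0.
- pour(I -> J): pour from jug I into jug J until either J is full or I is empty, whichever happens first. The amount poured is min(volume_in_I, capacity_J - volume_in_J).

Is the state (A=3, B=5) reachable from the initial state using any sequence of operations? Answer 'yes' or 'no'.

BFS from (A=0, B=5):
  1. fill(A) -> (A=3 B=5)
Target reached → yes.

Answer: yes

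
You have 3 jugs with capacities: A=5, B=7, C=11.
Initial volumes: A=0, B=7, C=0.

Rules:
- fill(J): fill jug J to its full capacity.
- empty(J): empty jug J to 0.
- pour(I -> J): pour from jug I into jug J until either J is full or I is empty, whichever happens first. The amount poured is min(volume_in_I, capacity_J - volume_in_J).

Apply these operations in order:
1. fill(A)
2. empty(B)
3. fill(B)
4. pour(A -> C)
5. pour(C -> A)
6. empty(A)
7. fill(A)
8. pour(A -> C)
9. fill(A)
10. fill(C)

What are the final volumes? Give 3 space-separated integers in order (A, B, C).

Answer: 5 7 11

Derivation:
Step 1: fill(A) -> (A=5 B=7 C=0)
Step 2: empty(B) -> (A=5 B=0 C=0)
Step 3: fill(B) -> (A=5 B=7 C=0)
Step 4: pour(A -> C) -> (A=0 B=7 C=5)
Step 5: pour(C -> A) -> (A=5 B=7 C=0)
Step 6: empty(A) -> (A=0 B=7 C=0)
Step 7: fill(A) -> (A=5 B=7 C=0)
Step 8: pour(A -> C) -> (A=0 B=7 C=5)
Step 9: fill(A) -> (A=5 B=7 C=5)
Step 10: fill(C) -> (A=5 B=7 C=11)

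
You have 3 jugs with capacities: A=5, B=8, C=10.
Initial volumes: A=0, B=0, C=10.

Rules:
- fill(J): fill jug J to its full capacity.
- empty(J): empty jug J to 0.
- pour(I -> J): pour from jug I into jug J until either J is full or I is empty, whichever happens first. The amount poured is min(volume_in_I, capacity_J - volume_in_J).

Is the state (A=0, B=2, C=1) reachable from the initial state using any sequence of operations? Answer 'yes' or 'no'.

BFS from (A=0, B=0, C=10):
  1. pour(C -> B) -> (A=0 B=8 C=2)
  2. pour(B -> A) -> (A=5 B=3 C=2)
  3. empty(A) -> (A=0 B=3 C=2)
  4. pour(C -> A) -> (A=2 B=3 C=0)
  5. pour(B -> C) -> (A=2 B=0 C=3)
  6. fill(B) -> (A=2 B=8 C=3)
  7. pour(B -> C) -> (A=2 B=1 C=10)
  8. empty(C) -> (A=2 B=1 C=0)
  9. pour(B -> C) -> (A=2 B=0 C=1)
  10. pour(A -> B) -> (A=0 B=2 C=1)
Target reached → yes.

Answer: yes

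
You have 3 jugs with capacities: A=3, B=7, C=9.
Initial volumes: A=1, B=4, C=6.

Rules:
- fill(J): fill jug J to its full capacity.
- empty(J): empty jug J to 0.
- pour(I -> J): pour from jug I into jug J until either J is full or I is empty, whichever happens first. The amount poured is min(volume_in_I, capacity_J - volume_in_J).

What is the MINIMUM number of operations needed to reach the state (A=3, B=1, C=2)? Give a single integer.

BFS from (A=1, B=4, C=6). One shortest path:
  1. empty(B) -> (A=1 B=0 C=6)
  2. fill(C) -> (A=1 B=0 C=9)
  3. pour(C -> B) -> (A=1 B=7 C=2)
  4. empty(B) -> (A=1 B=0 C=2)
  5. pour(A -> B) -> (A=0 B=1 C=2)
  6. fill(A) -> (A=3 B=1 C=2)
Reached target in 6 moves.

Answer: 6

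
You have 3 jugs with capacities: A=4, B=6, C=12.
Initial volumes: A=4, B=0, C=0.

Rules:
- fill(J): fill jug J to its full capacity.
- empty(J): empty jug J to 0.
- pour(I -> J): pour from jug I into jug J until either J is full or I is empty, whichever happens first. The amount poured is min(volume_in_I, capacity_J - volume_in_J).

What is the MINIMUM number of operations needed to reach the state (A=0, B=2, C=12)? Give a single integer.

Answer: 5

Derivation:
BFS from (A=4, B=0, C=0). One shortest path:
  1. empty(A) -> (A=0 B=0 C=0)
  2. fill(B) -> (A=0 B=6 C=0)
  3. fill(C) -> (A=0 B=6 C=12)
  4. pour(B -> A) -> (A=4 B=2 C=12)
  5. empty(A) -> (A=0 B=2 C=12)
Reached target in 5 moves.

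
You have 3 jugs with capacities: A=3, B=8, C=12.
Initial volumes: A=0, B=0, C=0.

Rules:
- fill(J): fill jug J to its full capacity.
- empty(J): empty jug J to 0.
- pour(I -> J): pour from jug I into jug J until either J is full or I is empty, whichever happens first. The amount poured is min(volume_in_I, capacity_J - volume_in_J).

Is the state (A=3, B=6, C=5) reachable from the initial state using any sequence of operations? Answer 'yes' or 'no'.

BFS from (A=0, B=0, C=0):
  1. fill(A) -> (A=3 B=0 C=0)
  2. fill(B) -> (A=3 B=8 C=0)
  3. pour(B -> C) -> (A=3 B=0 C=8)
  4. pour(A -> B) -> (A=0 B=3 C=8)
  5. fill(A) -> (A=3 B=3 C=8)
  6. pour(A -> B) -> (A=0 B=6 C=8)
  7. pour(C -> A) -> (A=3 B=6 C=5)
Target reached → yes.

Answer: yes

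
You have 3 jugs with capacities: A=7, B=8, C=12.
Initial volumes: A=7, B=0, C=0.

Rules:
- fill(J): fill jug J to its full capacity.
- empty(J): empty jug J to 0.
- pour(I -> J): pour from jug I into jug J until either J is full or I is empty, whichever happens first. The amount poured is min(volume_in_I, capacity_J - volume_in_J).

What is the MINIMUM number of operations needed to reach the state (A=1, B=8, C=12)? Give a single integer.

Answer: 6

Derivation:
BFS from (A=7, B=0, C=0). One shortest path:
  1. pour(A -> B) -> (A=0 B=7 C=0)
  2. fill(A) -> (A=7 B=7 C=0)
  3. pour(A -> B) -> (A=6 B=8 C=0)
  4. pour(A -> C) -> (A=0 B=8 C=6)
  5. fill(A) -> (A=7 B=8 C=6)
  6. pour(A -> C) -> (A=1 B=8 C=12)
Reached target in 6 moves.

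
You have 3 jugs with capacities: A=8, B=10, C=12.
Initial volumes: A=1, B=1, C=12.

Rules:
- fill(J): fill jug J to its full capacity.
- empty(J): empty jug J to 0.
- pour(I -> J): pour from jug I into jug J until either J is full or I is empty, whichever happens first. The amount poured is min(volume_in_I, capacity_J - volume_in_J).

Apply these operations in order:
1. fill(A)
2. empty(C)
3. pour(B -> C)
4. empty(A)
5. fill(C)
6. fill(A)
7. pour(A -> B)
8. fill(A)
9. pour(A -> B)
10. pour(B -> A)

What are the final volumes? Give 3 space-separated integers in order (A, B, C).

Answer: 8 8 12

Derivation:
Step 1: fill(A) -> (A=8 B=1 C=12)
Step 2: empty(C) -> (A=8 B=1 C=0)
Step 3: pour(B -> C) -> (A=8 B=0 C=1)
Step 4: empty(A) -> (A=0 B=0 C=1)
Step 5: fill(C) -> (A=0 B=0 C=12)
Step 6: fill(A) -> (A=8 B=0 C=12)
Step 7: pour(A -> B) -> (A=0 B=8 C=12)
Step 8: fill(A) -> (A=8 B=8 C=12)
Step 9: pour(A -> B) -> (A=6 B=10 C=12)
Step 10: pour(B -> A) -> (A=8 B=8 C=12)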